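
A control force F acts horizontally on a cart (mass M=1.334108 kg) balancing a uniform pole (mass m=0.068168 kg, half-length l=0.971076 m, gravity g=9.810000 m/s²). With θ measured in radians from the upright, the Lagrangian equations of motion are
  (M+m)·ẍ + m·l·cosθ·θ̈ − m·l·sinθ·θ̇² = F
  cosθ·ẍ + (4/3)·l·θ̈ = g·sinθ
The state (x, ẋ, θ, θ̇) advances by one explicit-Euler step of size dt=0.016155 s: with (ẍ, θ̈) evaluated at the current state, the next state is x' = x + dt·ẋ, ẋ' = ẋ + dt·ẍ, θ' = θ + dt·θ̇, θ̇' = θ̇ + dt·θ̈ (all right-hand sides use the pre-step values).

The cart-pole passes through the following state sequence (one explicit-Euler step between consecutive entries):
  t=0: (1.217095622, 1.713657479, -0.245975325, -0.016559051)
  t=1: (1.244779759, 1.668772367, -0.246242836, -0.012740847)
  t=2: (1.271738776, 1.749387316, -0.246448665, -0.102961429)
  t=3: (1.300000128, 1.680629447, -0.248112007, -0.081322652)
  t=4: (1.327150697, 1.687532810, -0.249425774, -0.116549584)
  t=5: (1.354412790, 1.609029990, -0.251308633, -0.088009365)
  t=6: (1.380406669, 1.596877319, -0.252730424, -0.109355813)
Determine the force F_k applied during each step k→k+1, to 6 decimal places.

step 0→1:
  ẍ = (ẋ'−ẋ)/dt = (1.668772367−1.713657479)/0.016155 = -2.778404
  θ̈ = (θ̇'−θ̇)/dt = (-0.012740847−-0.016559051)/0.016155 = 0.236348
  sinθ=-0.243502, cosθ=0.969900
  F = (M+m)·ẍ + m·l·cosθ·θ̈ − m·l·sinθ·θ̇² = -3.896089 + 0.015174 − -0.000004 = -3.880910
step 1→2:
  ẍ = (ẋ'−ẋ)/dt = (1.749387316−1.668772367)/0.016155 = 4.990093
  θ̈ = (θ̇'−θ̇)/dt = (-0.102961429−-0.012740847)/0.016155 = -5.584685
  sinθ=-0.243762, cosθ=0.969835
  F = (M+m)·ẍ + m·l·cosθ·θ̈ − m·l·sinθ·θ̇² = 6.997487 + -0.358534 − -0.000003 = 6.638956
step 2→3:
  ẍ = (ẋ'−ẋ)/dt = (1.680629447−1.749387316)/0.016155 = -4.256135
  θ̈ = (θ̇'−θ̇)/dt = (-0.081322652−-0.102961429)/0.016155 = 1.339448
  sinθ=-0.243961, cosθ=0.969785
  F = (M+m)·ẍ + m·l·cosθ·θ̈ − m·l·sinθ·θ̇² = -5.968277 + 0.085987 − -0.000171 = -5.882118
step 3→4:
  ẍ = (ẋ'−ẋ)/dt = (1.687532810−1.680629447)/0.016155 = 0.427321
  θ̈ = (θ̇'−θ̇)/dt = (-0.116549584−-0.081322652)/0.016155 = -2.180559
  sinθ=-0.245574, cosθ=0.969378
  F = (M+m)·ẍ + m·l·cosθ·θ̈ − m·l·sinθ·θ̇² = 0.599221 + -0.139925 − -0.000108 = 0.459404
step 4→5:
  ẍ = (ẋ'−ẋ)/dt = (1.609029990−1.687532810)/0.016155 = -4.859351
  θ̈ = (θ̇'−θ̇)/dt = (-0.088009365−-0.116549584)/0.016155 = 1.766649
  sinθ=-0.246848, cosθ=0.969054
  F = (M+m)·ẍ + m·l·cosθ·θ̈ − m·l·sinθ·θ̇² = -6.814152 + 0.113327 − -0.000222 = -6.700603
step 5→6:
  ẍ = (ẋ'−ẋ)/dt = (1.596877319−1.609029990)/0.016155 = -0.752254
  θ̈ = (θ̇'−θ̇)/dt = (-0.109355813−-0.088009365)/0.016155 = -1.321352
  sinθ=-0.248672, cosθ=0.968588
  F = (M+m)·ẍ + m·l·cosθ·θ̈ − m·l·sinθ·θ̇² = -1.054868 + -0.084721 − -0.000128 = -1.139462

F_0 = -3.880910 N
F_1 = 6.638956 N
F_2 = -5.882118 N
F_3 = 0.459404 N
F_4 = -6.700603 N
F_5 = -1.139462 N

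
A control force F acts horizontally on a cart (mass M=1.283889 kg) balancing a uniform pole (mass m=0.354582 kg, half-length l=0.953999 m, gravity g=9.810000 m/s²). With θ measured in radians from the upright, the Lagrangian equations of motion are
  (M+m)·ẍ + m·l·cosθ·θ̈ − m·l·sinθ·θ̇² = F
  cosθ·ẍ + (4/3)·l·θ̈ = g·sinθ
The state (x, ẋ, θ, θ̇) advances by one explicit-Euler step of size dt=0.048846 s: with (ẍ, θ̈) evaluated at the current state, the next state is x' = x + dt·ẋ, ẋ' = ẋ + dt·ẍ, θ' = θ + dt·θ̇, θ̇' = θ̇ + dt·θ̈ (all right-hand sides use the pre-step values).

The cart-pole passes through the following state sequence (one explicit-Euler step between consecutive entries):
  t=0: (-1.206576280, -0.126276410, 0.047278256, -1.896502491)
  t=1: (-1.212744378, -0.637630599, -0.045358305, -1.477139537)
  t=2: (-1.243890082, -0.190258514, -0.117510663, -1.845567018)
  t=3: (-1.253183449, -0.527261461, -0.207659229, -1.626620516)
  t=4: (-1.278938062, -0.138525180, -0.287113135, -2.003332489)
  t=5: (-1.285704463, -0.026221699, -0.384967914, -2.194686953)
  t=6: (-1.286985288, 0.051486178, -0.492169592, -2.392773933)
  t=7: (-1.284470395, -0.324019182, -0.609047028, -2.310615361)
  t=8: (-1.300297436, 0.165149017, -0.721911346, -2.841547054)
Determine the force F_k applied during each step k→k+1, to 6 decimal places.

F_0 = -14.309215 N
F_1 = 12.491111 N
F_2 = -9.663408 N
F_3 = 10.671367 N
F_4 = 2.880582 N
F_5 = 1.947064 N
F_6 = -11.179188 N
F_7 = 14.425941 N

step 0→1:
  ẍ = (ẋ'−ẋ)/dt = (-0.637630599−-0.126276410)/0.048846 = -10.468701
  θ̈ = (θ̇'−θ̇)/dt = (-1.477139537−-1.896502491)/0.048846 = 8.585410
  sinθ=0.047261, cosθ=0.998883
  F = (M+m)·ẍ + m·l·cosθ·θ̈ − m·l·sinθ·θ̇² = -17.152664 + 2.900949 − 0.057500 = -14.309215
step 1→2:
  ẍ = (ẋ'−ẋ)/dt = (-0.190258514−-0.637630599)/0.048846 = 9.158827
  θ̈ = (θ̇'−θ̇)/dt = (-1.845567018−-1.477139537)/0.048846 = -7.542634
  sinθ=-0.045343, cosθ=0.998971
  F = (M+m)·ẍ + m·l·cosθ·θ̈ − m·l·sinθ·θ̇² = 15.006473 + -2.548829 − -0.033467 = 12.491111
step 2→3:
  ẍ = (ẋ'−ẋ)/dt = (-0.527261461−-0.190258514)/0.048846 = -6.899295
  θ̈ = (θ̇'−θ̇)/dt = (-1.626620516−-1.845567018)/0.048846 = 4.482383
  sinθ=-0.117240, cosθ=0.993104
  F = (M+m)·ẍ + m·l·cosθ·θ̈ − m·l·sinθ·θ̇² = -11.304294 + 1.505803 − -0.135083 = -9.663408
step 3→4:
  ẍ = (ẋ'−ẋ)/dt = (-0.138525180−-0.527261461)/0.048846 = 7.958406
  θ̈ = (θ̇'−θ̇)/dt = (-2.003332489−-1.626620516)/0.048846 = -7.712238
  sinθ=-0.206170, cosθ=0.978516
  F = (M+m)·ẍ + m·l·cosθ·θ̈ − m·l·sinθ·θ̇² = 13.039617 + -2.552778 − -0.184528 = 10.671367
step 4→5:
  ẍ = (ẋ'−ẋ)/dt = (-0.026221699−-0.138525180)/0.048846 = 2.299134
  θ̈ = (θ̇'−θ̇)/dt = (-2.194686953−-2.003332489)/0.048846 = -3.917505
  sinθ=-0.283185, cosθ=0.959065
  F = (M+m)·ẍ + m·l·cosθ·θ̈ − m·l·sinθ·θ̇² = 3.767064 + -1.270932 − -0.384451 = 2.880582
step 5→6:
  ẍ = (ẋ'−ẋ)/dt = (0.051486178−-0.026221699)/0.048846 = 1.590875
  θ̈ = (θ̇'−θ̇)/dt = (-2.392773933−-2.194686953)/0.048846 = -4.055337
  sinθ=-0.375529, cosθ=0.926810
  F = (M+m)·ẍ + m·l·cosθ·θ̈ − m·l·sinθ·θ̇² = 2.606602 + -1.271401 − -0.611862 = 1.947064
step 6→7:
  ẍ = (ẋ'−ẋ)/dt = (-0.324019182−0.051486178)/0.048846 = -7.687536
  θ̈ = (θ̇'−θ̇)/dt = (-2.310615361−-2.392773933)/0.048846 = 1.681992
  sinθ=-0.472539, cosθ=0.881310
  F = (M+m)·ẍ + m·l·cosθ·θ̈ − m·l·sinθ·θ̇² = -12.595804 + 0.501438 − -0.915178 = -11.179188
step 7→8:
  ẍ = (ẋ'−ẋ)/dt = (0.165149017−-0.324019182)/0.048846 = 10.014499
  θ̈ = (θ̇'−θ̇)/dt = (-2.841547054−-2.310615361)/0.048846 = -10.869502
  sinθ=-0.572086, cosθ=0.820194
  F = (M+m)·ẍ + m·l·cosθ·θ̈ − m·l·sinθ·θ̇² = 16.408466 + -3.015717 − -1.033193 = 14.425941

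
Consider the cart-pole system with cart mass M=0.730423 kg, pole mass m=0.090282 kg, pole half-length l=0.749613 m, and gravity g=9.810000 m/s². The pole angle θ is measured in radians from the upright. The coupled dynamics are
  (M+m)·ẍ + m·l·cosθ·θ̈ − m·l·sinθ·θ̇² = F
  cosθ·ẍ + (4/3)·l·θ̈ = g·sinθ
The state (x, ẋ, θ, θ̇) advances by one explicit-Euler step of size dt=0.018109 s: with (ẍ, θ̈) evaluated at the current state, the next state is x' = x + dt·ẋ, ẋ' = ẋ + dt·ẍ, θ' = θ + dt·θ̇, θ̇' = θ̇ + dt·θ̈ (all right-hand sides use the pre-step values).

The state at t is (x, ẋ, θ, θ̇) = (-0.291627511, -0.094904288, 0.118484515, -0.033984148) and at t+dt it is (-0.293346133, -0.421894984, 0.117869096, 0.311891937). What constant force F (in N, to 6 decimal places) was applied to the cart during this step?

F = -13.535782 N

ẍ = (ẋ'−ẋ)/dt = (-0.421894984−-0.094904288)/0.018109 = -18.056806
θ̈ = (θ̇'−θ̇)/dt = (0.311891937−-0.033984148)/0.018109 = 19.099679
sinθ=0.118207, cosθ=0.992989
F = (M+m)·ẍ + m·l·cosθ·θ̈ − m·l·sinθ·θ̇² = -14.819311 + 1.283538 − 0.000009 = -13.535782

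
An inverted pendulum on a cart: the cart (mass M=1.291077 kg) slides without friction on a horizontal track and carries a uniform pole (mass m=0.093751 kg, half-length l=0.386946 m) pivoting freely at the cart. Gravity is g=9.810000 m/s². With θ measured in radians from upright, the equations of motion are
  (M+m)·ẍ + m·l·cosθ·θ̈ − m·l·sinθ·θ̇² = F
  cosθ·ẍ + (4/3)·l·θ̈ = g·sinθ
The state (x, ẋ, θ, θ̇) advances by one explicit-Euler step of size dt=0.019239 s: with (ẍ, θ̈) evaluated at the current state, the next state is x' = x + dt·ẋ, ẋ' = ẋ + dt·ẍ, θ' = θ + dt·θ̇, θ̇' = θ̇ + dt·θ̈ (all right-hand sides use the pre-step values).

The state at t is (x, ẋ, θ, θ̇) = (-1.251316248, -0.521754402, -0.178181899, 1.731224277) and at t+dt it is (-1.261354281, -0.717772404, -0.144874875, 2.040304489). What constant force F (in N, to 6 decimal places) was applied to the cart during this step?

ẍ = (ẋ'−ẋ)/dt = (-0.717772404−-0.521754402)/0.019239 = -10.188575
θ̈ = (θ̇'−θ̇)/dt = (2.040304489−1.731224277)/0.019239 = 16.065295
sinθ=-0.177241, cosθ=0.984168
F = (M+m)·ẍ + m·l·cosθ·θ̈ − m·l·sinθ·θ̇² = -14.109424 + 0.573567 − -0.019271 = -13.516587

F = -13.516587 N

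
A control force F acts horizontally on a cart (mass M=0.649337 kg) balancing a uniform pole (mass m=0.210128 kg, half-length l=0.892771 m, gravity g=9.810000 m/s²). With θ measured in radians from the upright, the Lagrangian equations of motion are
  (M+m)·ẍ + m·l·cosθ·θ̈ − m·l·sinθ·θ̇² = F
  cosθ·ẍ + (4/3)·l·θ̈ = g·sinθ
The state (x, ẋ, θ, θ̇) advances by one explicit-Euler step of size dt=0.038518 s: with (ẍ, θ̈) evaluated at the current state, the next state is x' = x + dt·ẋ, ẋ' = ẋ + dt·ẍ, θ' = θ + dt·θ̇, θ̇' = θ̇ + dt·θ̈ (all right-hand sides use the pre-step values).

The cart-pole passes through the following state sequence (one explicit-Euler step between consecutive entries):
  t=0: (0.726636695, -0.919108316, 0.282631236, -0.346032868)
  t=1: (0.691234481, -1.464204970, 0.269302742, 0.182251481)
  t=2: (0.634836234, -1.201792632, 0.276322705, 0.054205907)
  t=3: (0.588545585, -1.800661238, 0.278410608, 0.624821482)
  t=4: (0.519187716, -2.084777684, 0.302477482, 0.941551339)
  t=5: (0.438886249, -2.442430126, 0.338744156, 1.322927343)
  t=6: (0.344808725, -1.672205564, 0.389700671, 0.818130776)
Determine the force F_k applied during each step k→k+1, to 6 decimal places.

step 0→1:
  ẍ = (ẋ'−ẋ)/dt = (-1.464204970−-0.919108316)/0.038518 = -14.151738
  θ̈ = (θ̇'−θ̇)/dt = (0.182251481−-0.346032868)/0.038518 = 13.715259
  sinθ=0.278883, cosθ=0.960325
  F = (M+m)·ẍ + m·l·cosθ·θ̈ − m·l·sinθ·θ̇² = -12.162924 + 2.470849 − 0.006264 = -9.698339
step 1→2:
  ẍ = (ẋ'−ẋ)/dt = (-1.201792632−-1.464204970)/0.038518 = 6.812720
  θ̈ = (θ̇'−θ̇)/dt = (0.054205907−0.182251481)/0.038518 = -3.324305
  sinθ=0.266059, cosθ=0.963957
  F = (M+m)·ẍ + m·l·cosθ·θ̈ − m·l·sinθ·θ̇² = 5.855294 + -0.601149 − 0.001658 = 5.252487
step 2→3:
  ẍ = (ẋ'−ẋ)/dt = (-1.800661238−-1.201792632)/0.038518 = -15.547760
  θ̈ = (θ̇'−θ̇)/dt = (0.624821482−0.054205907)/0.038518 = 14.814258
  sinθ=0.272820, cosθ=0.962065
  F = (M+m)·ẍ + m·l·cosθ·θ̈ − m·l·sinθ·θ̇² = -13.362755 + 2.673674 − 0.000150 = -10.689232
step 3→4:
  ẍ = (ẋ'−ẋ)/dt = (-2.084777684−-1.800661238)/0.038518 = -7.376199
  θ̈ = (θ̇'−θ̇)/dt = (0.941551339−0.624821482)/0.038518 = 8.222905
  sinθ=0.274828, cosθ=0.961493
  F = (M+m)·ẍ + m·l·cosθ·θ̈ − m·l·sinθ·θ̇² = -6.339585 + 1.483186 − 0.020128 = -4.876527
step 4→5:
  ẍ = (ẋ'−ẋ)/dt = (-2.442430126−-2.084777684)/0.038518 = -9.285333
  θ̈ = (θ̇'−θ̇)/dt = (1.322927343−0.941551339)/0.038518 = 9.901241
  sinθ=0.297886, cosθ=0.954601
  F = (M+m)·ẍ + m·l·cosθ·θ̈ − m·l·sinθ·θ̇² = -7.980418 + 1.773110 − 0.049541 = -6.256849
step 5→6:
  ẍ = (ẋ'−ẋ)/dt = (-1.672205564−-2.442430126)/0.038518 = 19.996484
  θ̈ = (θ̇'−θ̇)/dt = (0.818130776−1.322927343)/0.038518 = -13.105472
  sinθ=0.332303, cosθ=0.943173
  F = (M+m)·ẍ + m·l·cosθ·θ̈ − m·l·sinθ·θ̇² = 17.186278 + -2.318825 − 0.109101 = 14.758352

F_0 = -9.698339 N
F_1 = 5.252487 N
F_2 = -10.689232 N
F_3 = -4.876527 N
F_4 = -6.256849 N
F_5 = 14.758352 N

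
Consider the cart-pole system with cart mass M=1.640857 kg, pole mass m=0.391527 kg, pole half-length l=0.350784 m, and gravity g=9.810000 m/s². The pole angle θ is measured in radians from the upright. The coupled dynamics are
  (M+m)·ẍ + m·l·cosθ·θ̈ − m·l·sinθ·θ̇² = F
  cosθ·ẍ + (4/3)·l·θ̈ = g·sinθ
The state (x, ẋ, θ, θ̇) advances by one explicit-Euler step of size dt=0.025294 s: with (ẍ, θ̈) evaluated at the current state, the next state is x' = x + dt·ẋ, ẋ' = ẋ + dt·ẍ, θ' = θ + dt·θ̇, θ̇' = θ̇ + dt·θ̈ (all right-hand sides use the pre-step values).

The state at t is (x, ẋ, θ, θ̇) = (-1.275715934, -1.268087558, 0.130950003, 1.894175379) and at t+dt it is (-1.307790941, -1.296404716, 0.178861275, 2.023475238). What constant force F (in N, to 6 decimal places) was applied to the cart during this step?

ẍ = (ẋ'−ẋ)/dt = (-1.296404716−-1.268087558)/0.025294 = -1.119521
θ̈ = (θ̇'−θ̇)/dt = (2.023475238−1.894175379)/0.025294 = 5.111879
sinθ=0.130576, cosθ=0.991438
F = (M+m)·ẍ + m·l·cosθ·θ̈ − m·l·sinθ·θ̇² = -2.275296 + 0.696062 − 0.064344 = -1.643578

F = -1.643578 N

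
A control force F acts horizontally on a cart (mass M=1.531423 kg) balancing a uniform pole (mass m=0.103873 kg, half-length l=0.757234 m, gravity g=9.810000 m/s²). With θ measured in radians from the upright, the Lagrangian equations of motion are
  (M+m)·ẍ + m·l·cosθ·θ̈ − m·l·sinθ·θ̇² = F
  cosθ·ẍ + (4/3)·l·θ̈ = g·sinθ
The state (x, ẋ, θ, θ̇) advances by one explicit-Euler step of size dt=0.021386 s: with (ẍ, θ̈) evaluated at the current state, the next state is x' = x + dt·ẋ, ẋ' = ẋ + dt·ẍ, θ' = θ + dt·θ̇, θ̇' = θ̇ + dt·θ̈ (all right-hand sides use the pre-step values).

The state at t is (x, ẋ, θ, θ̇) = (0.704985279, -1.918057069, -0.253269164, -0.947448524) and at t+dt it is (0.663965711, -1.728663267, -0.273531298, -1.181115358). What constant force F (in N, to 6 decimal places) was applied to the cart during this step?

ẍ = (ẋ'−ẋ)/dt = (-1.728663267−-1.918057069)/0.021386 = 8.855971
θ̈ = (θ̇'−θ̇)/dt = (-1.181115358−-0.947448524)/0.021386 = -10.926159
sinθ=-0.250570, cosθ=0.968098
F = (M+m)·ẍ + m·l·cosθ·θ̈ − m·l·sinθ·θ̇² = 14.482134 + -0.831993 − -0.017692 = 13.667833

F = 13.667833 N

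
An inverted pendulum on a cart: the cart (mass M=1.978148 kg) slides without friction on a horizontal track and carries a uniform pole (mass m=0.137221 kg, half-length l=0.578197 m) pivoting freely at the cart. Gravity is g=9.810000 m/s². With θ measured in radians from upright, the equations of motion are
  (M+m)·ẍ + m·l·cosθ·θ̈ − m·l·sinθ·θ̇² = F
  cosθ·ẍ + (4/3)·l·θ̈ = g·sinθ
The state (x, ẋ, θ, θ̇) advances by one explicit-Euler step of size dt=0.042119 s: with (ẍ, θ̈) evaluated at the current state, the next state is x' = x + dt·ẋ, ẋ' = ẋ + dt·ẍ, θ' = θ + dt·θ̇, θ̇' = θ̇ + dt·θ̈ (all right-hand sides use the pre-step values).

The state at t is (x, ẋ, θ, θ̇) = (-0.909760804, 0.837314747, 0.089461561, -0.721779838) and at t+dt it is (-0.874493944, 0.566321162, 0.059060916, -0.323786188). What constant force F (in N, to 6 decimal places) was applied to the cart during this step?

ẍ = (ẋ'−ẋ)/dt = (0.566321162−0.837314747)/0.042119 = -6.433999
θ̈ = (θ̇'−θ̇)/dt = (-0.323786188−-0.721779838)/0.042119 = 9.449266
sinθ=0.089342, cosθ=0.996001
F = (M+m)·ẍ + m·l·cosθ·θ̈ − m·l·sinθ·θ̇² = -13.610281 + 0.746714 − 0.003693 = -12.867260

F = -12.867260 N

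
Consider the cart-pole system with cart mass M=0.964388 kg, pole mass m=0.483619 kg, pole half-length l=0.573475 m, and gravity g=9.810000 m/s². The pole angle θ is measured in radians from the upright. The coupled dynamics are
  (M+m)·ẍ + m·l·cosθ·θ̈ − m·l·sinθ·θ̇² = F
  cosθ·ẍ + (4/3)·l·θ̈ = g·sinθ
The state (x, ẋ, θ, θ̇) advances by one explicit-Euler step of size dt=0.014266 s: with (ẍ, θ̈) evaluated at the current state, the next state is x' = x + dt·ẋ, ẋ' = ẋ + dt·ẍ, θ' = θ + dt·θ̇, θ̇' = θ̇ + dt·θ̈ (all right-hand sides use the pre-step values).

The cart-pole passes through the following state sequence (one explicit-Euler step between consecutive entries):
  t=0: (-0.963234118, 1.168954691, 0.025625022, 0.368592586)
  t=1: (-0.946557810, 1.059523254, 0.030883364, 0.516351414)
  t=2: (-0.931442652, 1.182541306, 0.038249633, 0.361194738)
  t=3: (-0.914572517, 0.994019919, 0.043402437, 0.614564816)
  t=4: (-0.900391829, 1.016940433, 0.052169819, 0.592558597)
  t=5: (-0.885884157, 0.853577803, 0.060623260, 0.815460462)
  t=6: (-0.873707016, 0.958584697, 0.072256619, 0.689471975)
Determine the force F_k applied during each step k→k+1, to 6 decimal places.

F_0 = -8.236701 N
F_1 = 9.469176 N
F_2 = -14.214279 N
F_3 = 1.894483 N
F_4 = -12.258967 N
F_5 = 8.202259 N

step 0→1:
  ẍ = (ẋ'−ẋ)/dt = (1.059523254−1.168954691)/0.014266 = -7.670786
  θ̈ = (θ̇'−θ̇)/dt = (0.516351414−0.368592586)/0.014266 = 10.357411
  sinθ=0.025622, cosθ=0.999672
  F = (M+m)·ẍ + m·l·cosθ·θ̈ − m·l·sinθ·θ̇² = -11.107352 + 2.871617 − 0.000965 = -8.236701
step 1→2:
  ẍ = (ẋ'−ẋ)/dt = (1.182541306−1.059523254)/0.014266 = 8.623164
  θ̈ = (θ̇'−θ̇)/dt = (0.361194738−0.516351414)/0.014266 = -10.875976
  sinθ=0.030878, cosθ=0.999523
  F = (M+m)·ẍ + m·l·cosθ·θ̈ − m·l·sinθ·θ̇² = 12.486401 + -3.014942 − 0.002283 = 9.469176
step 2→3:
  ẍ = (ẋ'−ẋ)/dt = (0.994019919−1.182541306)/0.014266 = -13.214733
  θ̈ = (θ̇'−θ̇)/dt = (0.614564816−0.361194738)/0.014266 = 17.760415
  sinθ=0.038240, cosθ=0.999269
  F = (M+m)·ẍ + m·l·cosθ·θ̈ − m·l·sinθ·θ̇² = -19.135026 + 4.922131 − 0.001384 = -14.214279
step 3→4:
  ẍ = (ẋ'−ẋ)/dt = (1.016940433−0.994019919)/0.014266 = 1.606653
  θ̈ = (θ̇'−θ̇)/dt = (0.592558597−0.614564816)/0.014266 = -1.542564
  sinθ=0.043389, cosθ=0.999058
  F = (M+m)·ẍ + m·l·cosθ·θ̈ − m·l·sinθ·θ̇² = 2.326445 + -0.427417 − 0.004545 = 1.894483
step 4→5:
  ẍ = (ẋ'−ẋ)/dt = (0.853577803−1.016940433)/0.014266 = -11.451187
  θ̈ = (θ̇'−θ̇)/dt = (0.815460462−0.592558597)/0.014266 = 15.624693
  sinθ=0.052146, cosθ=0.998639
  F = (M+m)·ẍ + m·l·cosθ·θ̈ − m·l·sinθ·θ̇² = -16.581399 + 4.327510 − 0.005078 = -12.258967
step 5→6:
  ẍ = (ẋ'−ẋ)/dt = (0.958584697−0.853577803)/0.014266 = 7.360640
  θ̈ = (θ̇'−θ̇)/dt = (0.689471975−0.815460462)/0.014266 = -8.831381
  sinθ=0.060586, cosθ=0.998163
  F = (M+m)·ẍ + m·l·cosθ·θ̈ − m·l·sinθ·θ̇² = 10.658259 + -2.444826 − 0.011174 = 8.202259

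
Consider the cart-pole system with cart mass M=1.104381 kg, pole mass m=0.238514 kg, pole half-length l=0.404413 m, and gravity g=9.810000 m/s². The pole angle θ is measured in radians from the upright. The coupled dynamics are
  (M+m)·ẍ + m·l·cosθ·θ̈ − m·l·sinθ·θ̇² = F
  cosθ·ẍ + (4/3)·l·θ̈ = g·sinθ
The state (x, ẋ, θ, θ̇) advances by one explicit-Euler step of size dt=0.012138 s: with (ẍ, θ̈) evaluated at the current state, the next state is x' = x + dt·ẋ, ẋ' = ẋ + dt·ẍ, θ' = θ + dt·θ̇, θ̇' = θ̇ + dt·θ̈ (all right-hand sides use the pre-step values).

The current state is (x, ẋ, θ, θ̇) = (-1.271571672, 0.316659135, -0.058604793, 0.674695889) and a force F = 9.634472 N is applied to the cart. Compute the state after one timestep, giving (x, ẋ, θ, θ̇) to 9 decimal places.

(-1.267728063, 0.418114666, -0.050415334, 0.473931468)

sinθ=-0.058571252, cosθ=0.998283231
temp = (F + m·l·θ̇²·sinθ)/(M+m) = (9.634472 + -0.002571814)/1.342895 = 7.172489424
θ̈ = (g·sinθ − cosθ·temp)/(l·(4/3 − m·cos²θ/(M+m))) = -16.540156652
ẍ = temp − m·l·θ̈·cosθ/(M+m) = 8.358504804
Euler: x'=-1.271571672+0.012138·0.316659135=-1.267728063, ẋ'=0.316659135+0.012138·8.358504804=0.418114666
       θ'=-0.058604793+0.012138·0.674695889=-0.050415334, θ̇'=0.674695889+0.012138·-16.540156652=0.473931468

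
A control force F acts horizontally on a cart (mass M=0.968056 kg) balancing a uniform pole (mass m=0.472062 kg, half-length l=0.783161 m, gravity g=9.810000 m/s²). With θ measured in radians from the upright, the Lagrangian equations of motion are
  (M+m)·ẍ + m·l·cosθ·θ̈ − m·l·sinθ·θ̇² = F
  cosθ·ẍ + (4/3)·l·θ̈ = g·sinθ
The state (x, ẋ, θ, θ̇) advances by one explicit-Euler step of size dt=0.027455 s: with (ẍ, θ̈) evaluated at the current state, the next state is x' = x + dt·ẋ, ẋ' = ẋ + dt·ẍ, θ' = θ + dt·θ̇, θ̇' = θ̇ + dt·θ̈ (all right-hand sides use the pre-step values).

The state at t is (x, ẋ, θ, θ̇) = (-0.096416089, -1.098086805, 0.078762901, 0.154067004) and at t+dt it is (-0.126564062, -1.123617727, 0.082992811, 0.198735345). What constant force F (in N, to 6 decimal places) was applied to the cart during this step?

F = -0.740258 N

ẍ = (ẋ'−ẋ)/dt = (-1.123617727−-1.098086805)/0.027455 = -0.929919
θ̈ = (θ̇'−θ̇)/dt = (0.198735345−0.154067004)/0.027455 = 1.626966
sinθ=0.078681, cosθ=0.996900
F = (M+m)·ẍ + m·l·cosθ·θ̈ − m·l·sinθ·θ̇² = -1.339193 + 0.599625 − 0.000690 = -0.740258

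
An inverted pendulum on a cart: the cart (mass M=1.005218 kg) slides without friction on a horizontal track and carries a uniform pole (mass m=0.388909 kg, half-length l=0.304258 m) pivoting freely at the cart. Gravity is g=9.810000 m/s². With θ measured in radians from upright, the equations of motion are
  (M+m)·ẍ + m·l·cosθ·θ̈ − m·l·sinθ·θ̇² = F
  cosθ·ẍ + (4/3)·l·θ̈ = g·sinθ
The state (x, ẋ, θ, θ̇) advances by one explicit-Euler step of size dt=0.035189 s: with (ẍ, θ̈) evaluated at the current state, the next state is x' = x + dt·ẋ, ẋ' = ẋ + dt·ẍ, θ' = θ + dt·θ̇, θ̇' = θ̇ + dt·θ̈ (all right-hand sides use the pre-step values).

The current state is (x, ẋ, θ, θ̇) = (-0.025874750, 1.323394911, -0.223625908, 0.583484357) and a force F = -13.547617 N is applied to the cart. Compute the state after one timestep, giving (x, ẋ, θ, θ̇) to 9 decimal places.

sinθ=-0.221766695, cosθ=0.975099755
temp = (F + m·l·θ̇²·sinθ)/(M+m) = (-13.547617 + -0.008933976)/1.394127 = -9.724043057
θ̈ = (g·sinθ − cosθ·temp)/(l·(4/3 − m·cos²θ/(M+m))) = 22.482896614
ẍ = temp − m·l·θ̈·cosθ/(M+m) = -11.584797105
Euler: x'=-0.025874750+0.035189·1.323394911=0.020694194, ẋ'=1.323394911+0.035189·-11.584797105=0.915737486
       θ'=-0.223625908+0.035189·0.583484357=-0.203093677, θ̇'=0.583484357+0.035189·22.482896614=1.374635006

(0.020694194, 0.915737486, -0.203093677, 1.374635006)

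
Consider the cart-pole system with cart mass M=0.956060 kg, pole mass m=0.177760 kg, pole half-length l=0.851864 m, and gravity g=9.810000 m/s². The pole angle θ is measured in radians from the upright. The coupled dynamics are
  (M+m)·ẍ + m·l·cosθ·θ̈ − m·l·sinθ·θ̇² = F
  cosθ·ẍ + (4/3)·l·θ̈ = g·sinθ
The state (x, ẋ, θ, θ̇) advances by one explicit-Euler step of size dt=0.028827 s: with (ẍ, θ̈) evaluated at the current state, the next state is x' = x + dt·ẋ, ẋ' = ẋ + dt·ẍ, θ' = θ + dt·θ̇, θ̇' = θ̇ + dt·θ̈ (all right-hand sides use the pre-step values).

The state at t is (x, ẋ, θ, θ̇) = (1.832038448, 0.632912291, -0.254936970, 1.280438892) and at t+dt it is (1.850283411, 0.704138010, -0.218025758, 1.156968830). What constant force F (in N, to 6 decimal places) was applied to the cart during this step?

ẍ = (ẋ'−ẋ)/dt = (0.704138010−0.632912291)/0.028827 = 2.470799
θ̈ = (θ̇'−θ̇)/dt = (1.156968830−1.280438892)/0.028827 = -4.283139
sinθ=-0.252184, cosθ=0.967679
F = (M+m)·ẍ + m·l·cosθ·θ̈ − m·l·sinθ·θ̇² = 2.801441 + -0.627622 − -0.062610 = 2.236429

F = 2.236429 N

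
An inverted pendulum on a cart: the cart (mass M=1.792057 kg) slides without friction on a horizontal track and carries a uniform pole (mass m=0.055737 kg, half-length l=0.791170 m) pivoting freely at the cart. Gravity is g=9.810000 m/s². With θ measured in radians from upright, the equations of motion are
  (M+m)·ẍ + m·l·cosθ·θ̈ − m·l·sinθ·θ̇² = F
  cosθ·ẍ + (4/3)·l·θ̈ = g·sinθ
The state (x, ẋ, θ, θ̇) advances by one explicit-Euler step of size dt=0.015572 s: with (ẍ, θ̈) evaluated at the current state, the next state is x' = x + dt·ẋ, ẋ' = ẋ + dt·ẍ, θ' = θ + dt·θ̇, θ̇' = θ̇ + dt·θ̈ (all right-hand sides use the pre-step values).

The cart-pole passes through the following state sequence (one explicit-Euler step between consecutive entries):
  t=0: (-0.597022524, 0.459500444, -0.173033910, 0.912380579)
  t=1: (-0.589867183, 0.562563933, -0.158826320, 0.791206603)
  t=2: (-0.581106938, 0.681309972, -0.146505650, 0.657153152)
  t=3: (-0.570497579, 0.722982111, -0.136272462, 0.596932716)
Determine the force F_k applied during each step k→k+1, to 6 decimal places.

F_0 = 11.897948 N
F_1 = 13.720087 N
F_2 = 4.778943 N

step 0→1:
  ẍ = (ẋ'−ẋ)/dt = (0.562563933−0.459500444)/0.015572 = 6.618513
  θ̈ = (θ̇'−θ̇)/dt = (0.791206603−0.912380579)/0.015572 = -7.781529
  sinθ=-0.172172, cosθ=0.985067
  F = (M+m)·ẍ + m·l·cosθ·θ̈ − m·l·sinθ·θ̇² = 12.229649 + -0.338021 − -0.006320 = 11.897948
step 1→2:
  ẍ = (ẋ'−ẋ)/dt = (0.681309972−0.562563933)/0.015572 = 7.625613
  θ̈ = (θ̇'−θ̇)/dt = (0.657153152−0.791206603)/0.015572 = -8.608621
  sinθ=-0.158159, cosθ=0.987414
  F = (M+m)·ẍ + m·l·cosθ·θ̈ − m·l·sinθ·θ̇² = 14.090561 + -0.374840 − -0.004366 = 13.720087
step 2→3:
  ẍ = (ẋ'−ẋ)/dt = (0.722982111−0.681309972)/0.015572 = 2.676094
  θ̈ = (θ̇'−θ̇)/dt = (0.596932716−0.657153152)/0.015572 = -3.867225
  sinθ=-0.145982, cosθ=0.989287
  F = (M+m)·ẍ + m·l·cosθ·θ̈ − m·l·sinθ·θ̇² = 4.944871 + -0.168708 − -0.002780 = 4.778943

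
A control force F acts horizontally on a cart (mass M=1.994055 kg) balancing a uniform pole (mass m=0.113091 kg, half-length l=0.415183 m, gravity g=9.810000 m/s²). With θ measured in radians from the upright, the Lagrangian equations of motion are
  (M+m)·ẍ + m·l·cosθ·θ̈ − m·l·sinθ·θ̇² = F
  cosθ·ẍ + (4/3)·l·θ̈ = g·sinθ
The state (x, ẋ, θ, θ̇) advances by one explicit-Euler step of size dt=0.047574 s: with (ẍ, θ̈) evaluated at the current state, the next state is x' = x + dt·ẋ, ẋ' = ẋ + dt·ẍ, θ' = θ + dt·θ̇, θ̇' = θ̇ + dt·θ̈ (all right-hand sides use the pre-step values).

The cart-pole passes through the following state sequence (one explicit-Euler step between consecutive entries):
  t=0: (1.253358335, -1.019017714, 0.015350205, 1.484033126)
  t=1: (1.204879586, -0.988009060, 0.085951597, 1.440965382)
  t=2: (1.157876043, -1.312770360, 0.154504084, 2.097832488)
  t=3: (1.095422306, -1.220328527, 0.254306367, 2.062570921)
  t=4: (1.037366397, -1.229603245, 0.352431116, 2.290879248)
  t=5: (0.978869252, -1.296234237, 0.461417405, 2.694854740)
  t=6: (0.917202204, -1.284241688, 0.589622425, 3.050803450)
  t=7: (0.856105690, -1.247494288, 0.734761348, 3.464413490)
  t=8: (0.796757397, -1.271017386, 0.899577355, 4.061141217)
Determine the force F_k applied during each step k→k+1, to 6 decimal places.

step 0→1:
  ẍ = (ẋ'−ẋ)/dt = (-0.988009060−-1.019017714)/0.047574 = 0.651798
  θ̈ = (θ̇'−θ̇)/dt = (1.440965382−1.484033126)/0.047574 = -0.905279
  sinθ=0.015350, cosθ=0.999882
  F = (M+m)·ẍ + m·l·cosθ·θ̈ − m·l·sinθ·θ̇² = 1.373434 + -0.042501 − 0.001587 = 1.329346
step 1→2:
  ẍ = (ẋ'−ẋ)/dt = (-1.312770360−-0.988009060)/0.047574 = -6.826445
  θ̈ = (θ̇'−θ̇)/dt = (2.097832488−1.440965382)/0.047574 = 13.807271
  sinθ=0.085846, cosθ=0.996308
  F = (M+m)·ẍ + m·l·cosθ·θ̈ − m·l·sinθ·θ̇² = -14.384317 + 0.645906 − 0.008369 = -13.746780
step 2→3:
  ẍ = (ẋ'−ẋ)/dt = (-1.220328527−-1.312770360)/0.047574 = 1.943117
  θ̈ = (θ̇'−θ̇)/dt = (2.062570921−2.097832488)/0.047574 = -0.741194
  sinθ=0.153890, cosθ=0.988088
  F = (M+m)·ẍ + m·l·cosθ·θ̈ − m·l·sinθ·θ̇² = 4.094431 + -0.034387 − 0.031799 = 4.028244
step 3→4:
  ẍ = (ẋ'−ẋ)/dt = (-1.229603245−-1.220328527)/0.047574 = -0.194954
  θ̈ = (θ̇'−θ̇)/dt = (2.290879248−2.062570921)/0.047574 = 4.799015
  sinθ=0.251574, cosθ=0.967838
  F = (M+m)·ẍ + m·l·cosθ·θ̈ − m·l·sinθ·θ̇² = -0.410796 + 0.218083 − 0.050252 = -0.242964
step 4→5:
  ẍ = (ẋ'−ẋ)/dt = (-1.296234237−-1.229603245)/0.047574 = -1.400576
  θ̈ = (θ̇'−θ̇)/dt = (2.694854740−2.290879248)/0.047574 = 8.491518
  sinθ=0.345181, cosθ=0.938536
  F = (M+m)·ẍ + m·l·cosθ·θ̈ − m·l·sinθ·θ̇² = -2.951218 + 0.374200 − 0.085059 = -2.662076
step 5→6:
  ẍ = (ẋ'−ẋ)/dt = (-1.284241688−-1.296234237)/0.047574 = 0.252082
  θ̈ = (θ̇'−θ̇)/dt = (3.050803450−2.694854740)/0.047574 = 7.482001
  sinθ=0.445218, cosθ=0.895422
  F = (M+m)·ẍ + m·l·cosθ·θ̈ − m·l·sinθ·θ̇² = 0.531174 + 0.314567 − 0.151814 = 0.693927
step 6→7:
  ẍ = (ẋ'−ẋ)/dt = (-1.247494288−-1.284241688)/0.047574 = 0.772426
  θ̈ = (θ̇'−θ̇)/dt = (3.464413490−3.050803450)/0.047574 = 8.694035
  sinθ=0.556047, cosθ=0.831151
  F = (M+m)·ẍ + m·l·cosθ·θ̈ − m·l·sinθ·θ̇² = 1.627615 + 0.339288 − 0.243001 = 1.723902
step 7→8:
  ẍ = (ẋ'−ẋ)/dt = (-1.271017386−-1.247494288)/0.047574 = -0.494453
  θ̈ = (θ̇'−θ̇)/dt = (4.061141217−3.464413490)/0.047574 = 12.543148
  sinθ=0.670410, cosθ=0.741991
  F = (M+m)·ẍ + m·l·cosθ·θ̈ − m·l·sinθ·θ̇² = -1.041884 + 0.436991 − 0.377805 = -0.982698

F_0 = 1.329346 N
F_1 = -13.746780 N
F_2 = 4.028244 N
F_3 = -0.242964 N
F_4 = -2.662076 N
F_5 = 0.693927 N
F_6 = 1.723902 N
F_7 = -0.982698 N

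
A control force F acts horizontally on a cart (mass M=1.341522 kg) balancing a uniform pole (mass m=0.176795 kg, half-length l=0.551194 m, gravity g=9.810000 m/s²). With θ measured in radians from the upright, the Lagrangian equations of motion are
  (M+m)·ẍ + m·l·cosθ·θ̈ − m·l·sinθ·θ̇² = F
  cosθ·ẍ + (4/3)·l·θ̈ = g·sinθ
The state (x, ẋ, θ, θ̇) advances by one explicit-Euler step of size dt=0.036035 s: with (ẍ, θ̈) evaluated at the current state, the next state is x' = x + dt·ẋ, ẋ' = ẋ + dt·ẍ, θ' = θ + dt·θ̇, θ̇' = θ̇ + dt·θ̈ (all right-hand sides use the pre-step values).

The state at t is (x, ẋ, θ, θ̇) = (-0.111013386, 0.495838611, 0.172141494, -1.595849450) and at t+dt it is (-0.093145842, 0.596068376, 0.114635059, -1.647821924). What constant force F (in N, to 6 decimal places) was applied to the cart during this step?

ẍ = (ẋ'−ẋ)/dt = (0.596068376−0.495838611)/0.036035 = 2.781456
θ̈ = (θ̇'−θ̇)/dt = (-1.647821924−-1.595849450)/0.036035 = -1.442278
sinθ=0.171293, cosθ=0.985220
F = (M+m)·ẍ + m·l·cosθ·θ̈ − m·l·sinθ·θ̇² = 4.223132 + -0.138470 − 0.042511 = 4.042151

F = 4.042151 N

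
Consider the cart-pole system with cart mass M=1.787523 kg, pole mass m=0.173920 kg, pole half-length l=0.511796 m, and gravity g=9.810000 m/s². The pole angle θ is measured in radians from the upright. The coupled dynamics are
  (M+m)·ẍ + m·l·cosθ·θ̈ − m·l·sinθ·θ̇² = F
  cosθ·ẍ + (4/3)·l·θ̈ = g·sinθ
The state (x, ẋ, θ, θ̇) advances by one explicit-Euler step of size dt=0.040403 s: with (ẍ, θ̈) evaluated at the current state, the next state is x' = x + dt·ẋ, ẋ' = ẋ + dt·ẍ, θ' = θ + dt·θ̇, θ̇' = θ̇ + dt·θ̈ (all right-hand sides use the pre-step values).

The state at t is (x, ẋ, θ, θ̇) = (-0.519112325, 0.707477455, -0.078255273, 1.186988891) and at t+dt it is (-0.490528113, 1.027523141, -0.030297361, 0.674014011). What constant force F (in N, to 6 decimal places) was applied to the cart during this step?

F = 14.420378 N

ẍ = (ẋ'−ẋ)/dt = (1.027523141−0.707477455)/0.040403 = 7.921335
θ̈ = (θ̇'−θ̇)/dt = (0.674014011−1.186988891)/0.040403 = -12.696455
sinθ=-0.078175, cosθ=0.996940
F = (M+m)·ẍ + m·l·cosθ·θ̈ − m·l·sinθ·θ̇² = 15.537247 + -1.126673 − -0.009804 = 14.420378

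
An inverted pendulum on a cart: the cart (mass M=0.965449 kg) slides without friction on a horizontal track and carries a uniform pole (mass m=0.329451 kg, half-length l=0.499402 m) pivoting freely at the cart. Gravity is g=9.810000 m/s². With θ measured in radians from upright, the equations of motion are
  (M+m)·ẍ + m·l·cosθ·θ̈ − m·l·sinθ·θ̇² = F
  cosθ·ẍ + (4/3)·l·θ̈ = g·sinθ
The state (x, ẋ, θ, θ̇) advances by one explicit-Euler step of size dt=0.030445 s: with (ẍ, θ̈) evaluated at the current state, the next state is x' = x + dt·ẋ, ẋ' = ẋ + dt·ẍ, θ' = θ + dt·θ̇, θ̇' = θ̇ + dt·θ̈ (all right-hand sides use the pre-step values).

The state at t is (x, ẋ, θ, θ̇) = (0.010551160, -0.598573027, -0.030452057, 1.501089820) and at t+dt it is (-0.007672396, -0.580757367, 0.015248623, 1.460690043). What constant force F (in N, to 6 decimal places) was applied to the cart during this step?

F = 0.550807 N

ẍ = (ẋ'−ẋ)/dt = (-0.580757367−-0.598573027)/0.030445 = 0.585175
θ̈ = (θ̇'−θ̇)/dt = (1.460690043−1.501089820)/0.030445 = -1.326976
sinθ=-0.030447, cosθ=0.999536
F = (M+m)·ẍ + m·l·cosθ·θ̈ − m·l·sinθ·θ̇² = 0.757743 + -0.218224 − -0.011288 = 0.550807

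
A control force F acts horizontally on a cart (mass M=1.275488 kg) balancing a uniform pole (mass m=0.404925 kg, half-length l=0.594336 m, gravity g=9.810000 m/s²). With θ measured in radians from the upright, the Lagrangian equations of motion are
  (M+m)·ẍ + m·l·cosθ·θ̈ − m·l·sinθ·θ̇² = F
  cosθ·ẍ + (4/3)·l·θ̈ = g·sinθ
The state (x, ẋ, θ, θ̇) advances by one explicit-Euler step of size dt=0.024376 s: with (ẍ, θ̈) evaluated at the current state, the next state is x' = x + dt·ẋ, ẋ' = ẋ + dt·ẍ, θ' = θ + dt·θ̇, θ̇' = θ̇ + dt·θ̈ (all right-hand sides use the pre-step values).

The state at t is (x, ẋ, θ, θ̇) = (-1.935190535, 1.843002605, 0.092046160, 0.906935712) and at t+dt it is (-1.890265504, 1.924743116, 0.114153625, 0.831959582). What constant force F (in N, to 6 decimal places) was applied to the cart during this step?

ẍ = (ẋ'−ẋ)/dt = (1.924743116−1.843002605)/0.024376 = 3.353319
θ̈ = (θ̇'−θ̇)/dt = (0.831959582−0.906935712)/0.024376 = -3.075818
sinθ=0.091916, cosθ=0.995767
F = (M+m)·ẍ + m·l·cosθ·θ̈ − m·l·sinθ·θ̇² = 5.634961 + -0.737097 − 0.018195 = 4.879669

F = 4.879669 N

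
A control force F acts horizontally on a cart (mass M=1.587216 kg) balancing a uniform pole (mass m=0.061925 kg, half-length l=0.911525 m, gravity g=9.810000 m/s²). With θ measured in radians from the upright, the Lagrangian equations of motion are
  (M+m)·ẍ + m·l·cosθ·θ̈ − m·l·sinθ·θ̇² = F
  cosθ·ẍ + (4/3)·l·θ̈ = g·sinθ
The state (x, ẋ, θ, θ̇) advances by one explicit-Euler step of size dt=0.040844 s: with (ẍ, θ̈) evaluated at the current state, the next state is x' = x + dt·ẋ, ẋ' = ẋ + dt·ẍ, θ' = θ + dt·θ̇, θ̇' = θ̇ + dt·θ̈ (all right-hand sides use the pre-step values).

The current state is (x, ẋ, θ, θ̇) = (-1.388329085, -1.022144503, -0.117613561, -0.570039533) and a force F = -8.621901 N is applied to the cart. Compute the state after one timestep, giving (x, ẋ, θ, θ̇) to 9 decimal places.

sinθ=-0.117342591, cosθ=0.993091494
temp = (F + m·l·θ̇²·sinθ)/(M+m) = (-8.621901 + -0.002152287)/1.649141 = -5.229421430
θ̈ = (g·sinθ − cosθ·temp)/(l·(4/3 − m·cos²θ/(M+m))) = 3.420893526
ẍ = temp − m·l·θ̈·cosθ/(M+m) = -5.345701593
Euler: x'=-1.388329085+0.040844·-1.022144503=-1.430077555, ẋ'=-1.022144503+0.040844·-5.345701593=-1.240484339
       θ'=-0.117613561+0.040844·-0.570039533=-0.140896256, θ̇'=-0.570039533+0.040844·3.420893526=-0.430316558

(-1.430077555, -1.240484339, -0.140896256, -0.430316558)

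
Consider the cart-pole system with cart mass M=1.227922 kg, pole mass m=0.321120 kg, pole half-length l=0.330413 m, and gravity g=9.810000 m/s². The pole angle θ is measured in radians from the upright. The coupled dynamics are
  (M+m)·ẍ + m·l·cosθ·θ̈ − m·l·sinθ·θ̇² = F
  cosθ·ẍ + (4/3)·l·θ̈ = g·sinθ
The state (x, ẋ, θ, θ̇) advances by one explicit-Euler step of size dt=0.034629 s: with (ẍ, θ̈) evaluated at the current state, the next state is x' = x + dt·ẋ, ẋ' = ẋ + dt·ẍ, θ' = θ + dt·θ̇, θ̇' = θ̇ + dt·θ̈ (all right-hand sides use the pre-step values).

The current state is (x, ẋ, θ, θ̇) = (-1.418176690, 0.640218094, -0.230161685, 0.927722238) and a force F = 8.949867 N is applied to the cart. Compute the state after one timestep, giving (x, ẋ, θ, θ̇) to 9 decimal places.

sinθ=-0.228134948, cosθ=0.973629522
temp = (F + m·l·θ̇²·sinθ)/(M+m) = (8.949867 + -0.020833020)/1.549042 = 5.764229750
θ̈ = (g·sinθ − cosθ·temp)/(l·(4/3 − m·cos²θ/(M+m))) = -20.899378723
ẍ = temp − m·l·θ̈·cosθ/(M+m) = 7.157991038
Euler: x'=-1.418176690+0.034629·0.640218094=-1.396006578, ẋ'=0.640218094+0.034629·7.157991038=0.888092166
       θ'=-0.230161685+0.034629·0.927722238=-0.198035592, θ̇'=0.927722238+0.034629·-20.899378723=0.203997652

(-1.396006578, 0.888092166, -0.198035592, 0.203997652)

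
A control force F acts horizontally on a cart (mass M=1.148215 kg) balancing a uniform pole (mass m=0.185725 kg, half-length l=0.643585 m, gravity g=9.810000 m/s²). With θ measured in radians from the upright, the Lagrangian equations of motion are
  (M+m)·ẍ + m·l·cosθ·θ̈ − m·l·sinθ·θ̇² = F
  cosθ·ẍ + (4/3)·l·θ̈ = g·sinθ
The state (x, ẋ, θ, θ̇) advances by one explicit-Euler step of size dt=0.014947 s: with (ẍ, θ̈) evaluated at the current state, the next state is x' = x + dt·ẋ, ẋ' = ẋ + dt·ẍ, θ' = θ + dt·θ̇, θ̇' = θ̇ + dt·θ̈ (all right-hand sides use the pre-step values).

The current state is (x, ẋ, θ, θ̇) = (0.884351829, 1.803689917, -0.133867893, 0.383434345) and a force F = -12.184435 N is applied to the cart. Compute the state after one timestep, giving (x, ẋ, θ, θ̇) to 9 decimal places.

sinθ=-0.133468419, cosθ=0.991053067
temp = (F + m·l·θ̇²·sinθ)/(M+m) = (-12.184435 + -0.002345507)/1.333940 = -9.135928533
θ̈ = (g·sinθ − cosθ·temp)/(l·(4/3 − m·cos²θ/(M+m))) = 10.056921069
ẍ = temp − m·l·θ̈·cosθ/(M+m) = -10.029032331
Euler: x'=0.884351829+0.014947·1.803689917=0.911311582, ẋ'=1.803689917+0.014947·-10.029032331=1.653785971
       θ'=-0.133867893+0.014947·0.383434345=-0.128136700, θ̇'=0.383434345+0.014947·10.056921069=0.533755144

(0.911311582, 1.653785971, -0.128136700, 0.533755144)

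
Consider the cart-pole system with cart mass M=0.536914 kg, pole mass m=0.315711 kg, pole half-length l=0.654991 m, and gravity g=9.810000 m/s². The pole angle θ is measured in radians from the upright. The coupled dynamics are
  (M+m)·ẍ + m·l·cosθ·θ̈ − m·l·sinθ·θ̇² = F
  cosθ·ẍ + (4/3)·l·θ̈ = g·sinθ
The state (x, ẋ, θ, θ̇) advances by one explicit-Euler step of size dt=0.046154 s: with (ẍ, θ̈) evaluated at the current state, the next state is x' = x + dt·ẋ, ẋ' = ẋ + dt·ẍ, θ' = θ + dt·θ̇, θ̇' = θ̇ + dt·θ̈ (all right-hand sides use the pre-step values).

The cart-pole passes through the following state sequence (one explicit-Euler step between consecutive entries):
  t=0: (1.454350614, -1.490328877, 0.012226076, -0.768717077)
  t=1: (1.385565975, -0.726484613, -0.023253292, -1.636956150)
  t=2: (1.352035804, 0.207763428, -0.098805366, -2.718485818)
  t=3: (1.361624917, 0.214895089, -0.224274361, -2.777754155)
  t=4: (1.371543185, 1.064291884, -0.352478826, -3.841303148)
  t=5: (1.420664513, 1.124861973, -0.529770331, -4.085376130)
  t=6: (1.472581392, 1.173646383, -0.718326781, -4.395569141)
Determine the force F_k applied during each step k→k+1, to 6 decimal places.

F_0 = 10.219610 N
F_1 = 12.427333 N
F_2 = 0.018245 N
F_3 = 11.400391 N
F_4 = 1.146009 N
F_5 = 1.446029 N

step 0→1:
  ẍ = (ẋ'−ẋ)/dt = (-0.726484613−-1.490328877)/0.046154 = 16.549904
  θ̈ = (θ̇'−θ̇)/dt = (-1.636956150−-0.768717077)/0.046154 = -18.811784
  sinθ=0.012226, cosθ=0.999925
  F = (M+m)·ẍ + m·l·cosθ·θ̈ − m·l·sinθ·θ̇² = 14.110862 + -3.889758 − 0.001494 = 10.219610
step 1→2:
  ẍ = (ẋ'−ẋ)/dt = (0.207763428−-0.726484613)/0.046154 = 20.241973
  θ̈ = (θ̇'−θ̇)/dt = (-2.718485818−-1.636956150)/0.046154 = -23.433065
  sinθ=-0.023251, cosθ=0.999730
  F = (M+m)·ẍ + m·l·cosθ·θ̈ − m·l·sinθ·θ̇² = 17.258813 + -4.844363 − -0.012884 = 12.427333
step 2→3:
  ẍ = (ẋ'−ẋ)/dt = (0.214895089−0.207763428)/0.046154 = 0.154519
  θ̈ = (θ̇'−θ̇)/dt = (-2.777754155−-2.718485818)/0.046154 = -1.284143
  sinθ=-0.098645, cosθ=0.995123
  F = (M+m)·ẍ + m·l·cosθ·θ̈ − m·l·sinθ·θ̇² = 0.131747 + -0.264250 − -0.150748 = 0.018245
step 3→4:
  ẍ = (ẋ'−ẋ)/dt = (1.064291884−0.214895089)/0.046154 = 18.403536
  θ̈ = (θ̇'−θ̇)/dt = (-3.841303148−-2.777754155)/0.046154 = -23.043485
  sinθ=-0.222399, cosθ=0.974956
  F = (M+m)·ẍ + m·l·cosθ·θ̈ − m·l·sinθ·θ̇² = 15.691315 + -4.645774 − -0.354850 = 11.400391
step 4→5:
  ẍ = (ẋ'−ẋ)/dt = (1.124861973−1.064291884)/0.046154 = 1.312348
  θ̈ = (θ̇'−θ̇)/dt = (-4.085376130−-3.841303148)/0.046154 = -5.288230
  sinθ=-0.345225, cosθ=0.938520
  F = (M+m)·ẍ + m·l·cosθ·θ̈ − m·l·sinθ·θ̇² = 1.118940 + -1.026311 − -1.053379 = 1.146009
step 5→6:
  ẍ = (ẋ'−ẋ)/dt = (1.173646383−1.124861973)/0.046154 = 1.056992
  θ̈ = (θ̇'−θ̇)/dt = (-4.395569141−-4.085376130)/0.046154 = -6.720826
  sinθ=-0.505335, cosθ=0.862923
  F = (M+m)·ẍ + m·l·cosθ·θ̈ − m·l·sinθ·θ̇² = 0.901218 + -1.199278 − -1.744089 = 1.446029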